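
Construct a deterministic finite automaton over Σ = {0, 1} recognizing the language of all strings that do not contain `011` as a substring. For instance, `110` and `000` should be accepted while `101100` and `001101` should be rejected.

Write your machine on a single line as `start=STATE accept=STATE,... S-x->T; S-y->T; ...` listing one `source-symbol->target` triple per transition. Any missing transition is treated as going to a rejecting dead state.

start=A; accept=A,B,C; A-0->B; A-1->A; B-0->B; B-1->C; C-0->B; C-1->D; D-0->D; D-1->D

This is the complement of 'contains `011`'. Use the same substring-matching states — A through D holding how much of `011` has just been matched — but flip the accepting set: everything except the trap D accepts.
A 4-state machine:
       0  1 
>* A   B  A 
 * B   B  C 
 * C   B  D 
   D   D  D 
(> = start, * = accepting)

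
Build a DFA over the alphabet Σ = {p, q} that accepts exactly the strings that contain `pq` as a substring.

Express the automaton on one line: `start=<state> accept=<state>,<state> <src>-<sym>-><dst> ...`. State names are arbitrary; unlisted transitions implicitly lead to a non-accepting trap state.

start=S0 accept=S2 S0-p->S1 S0-q->S0 S1-p->S1 S1-q->S2 S2-p->S2 S2-q->S2

States S0..S1 record the length of the longest prefix of `pq` that matches the current input suffix. Reaching S2 means `pq` has been seen, and we stay there forever. Accept from S2.
With 3 states:
        p   q  
>  S0   S1  S0 
   S1   S1  S2 
 * S2   S2  S2 
(> = start, * = accepting)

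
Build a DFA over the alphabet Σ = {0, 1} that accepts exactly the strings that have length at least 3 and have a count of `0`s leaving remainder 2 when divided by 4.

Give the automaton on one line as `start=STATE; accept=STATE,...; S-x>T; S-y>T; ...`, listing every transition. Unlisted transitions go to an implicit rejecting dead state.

Handle the two conditions separately and then intersect. One (5 states) tracks the input length, saturating at 4; the other (4 states) tracks the count of `0`s modulo 4. Each combined state is a pair, one component from each; accept when both components accept.
A 14-state machine:
       0  1 
>  A   B  C 
   B   D  E 
   C   E  F 
   D   G  H 
   E   H  I 
   F   I  J 
   G   K  L 
 * H   L  M 
   I   M  N 
   J   N  K 
   K   N  K 
   L   K  L 
 * M   L  M 
   N   M  N 
(> = start, * = accepting)

start=A; accept=H,M; A-0>B; A-1>C; B-0>D; B-1>E; C-0>E; C-1>F; D-0>G; D-1>H; E-0>H; E-1>I; F-0>I; F-1>J; G-0>K; G-1>L; H-0>L; H-1>M; I-0>M; I-1>N; J-0>N; J-1>K; K-0>N; K-1>K; L-0>K; L-1>L; M-0>L; M-1>M; N-0>M; N-1>N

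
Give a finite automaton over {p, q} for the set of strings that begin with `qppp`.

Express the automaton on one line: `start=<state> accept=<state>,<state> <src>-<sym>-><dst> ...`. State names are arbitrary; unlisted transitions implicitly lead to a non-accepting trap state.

Walk along `qppp` while the input agrees: from s0 take `q` to s1, and so on. Any deviation drops to the rejecting sink s5. Once s4 is reached the prefix is confirmed and every continuation is accepted.
A 6-state machine:
        p   q  
>  s0   s5  s1 
   s1   s2  s5 
   s2   s3  s5 
   s3   s4  s5 
 * s4   s4  s4 
   s5   s5  s5 
(> = start, * = accepting)

start=s0 accept=s4 s0-p->s5 s0-q->s1 s1-p->s2 s1-q->s5 s2-p->s3 s2-q->s5 s3-p->s4 s3-q->s5 s4-p->s4 s4-q->s4 s5-p->s5 s5-q->s5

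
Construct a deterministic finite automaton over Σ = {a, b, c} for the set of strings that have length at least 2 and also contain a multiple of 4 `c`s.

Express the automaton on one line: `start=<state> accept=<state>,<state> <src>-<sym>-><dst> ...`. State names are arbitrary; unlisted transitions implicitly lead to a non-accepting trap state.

start=s0 accept=s3 s0-a->s1 s0-b->s1 s0-c->s2 s1-a->s3 s1-b->s3 s1-c->s2 s2-a->s2 s2-b->s2 s2-c->s4 s3-a->s3 s3-b->s3 s3-c->s2 s4-a->s4 s4-b->s4 s4-c->s5 s5-a->s5 s5-b->s5 s5-c->s3

Handle the two conditions separately and then intersect. The first has 4 states tracking the input length, saturating at 3; the second has 4 states tracking the count of `c`s modulo 4. A product state is a pair (one from each), accepting exactly when both do. Equivalent product states are then merged.
With 6 states:
        a   b   c  
>  s0   s1  s1  s2 
   s1   s3  s3  s2 
   s2   s2  s2  s4 
 * s3   s3  s3  s2 
   s4   s4  s4  s5 
   s5   s5  s5  s3 
(> = start, * = accepting)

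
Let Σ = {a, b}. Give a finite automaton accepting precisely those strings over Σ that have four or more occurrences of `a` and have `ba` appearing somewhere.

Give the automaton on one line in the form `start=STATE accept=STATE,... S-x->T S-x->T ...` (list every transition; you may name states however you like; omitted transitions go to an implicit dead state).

start=s0 accept=s8 s0-a->s1 s0-b->s2 s1-a->s3 s1-b->s4 s2-a->s4 s2-b->s2 s3-a->s5 s3-b->s6 s4-a->s6 s4-b->s4 s5-a->s5 s5-b->s7 s6-a->s7 s6-b->s6 s7-a->s8 s7-b->s7 s8-a->s8 s8-b->s8

Handle the two conditions separately and then intersect. One (6 states) tracks the count of `a`s, saturating at 5; the other (3 states) tracks whether and how much of `ba` has been seen. Each combined state is a pair, one component from each; accept when both components accept. After merging equivalent states the machine shrinks.
        a   b  
>  s0   s1  s2 
   s1   s3  s4 
   s2   s4  s2 
   s3   s5  s6 
   s4   s6  s4 
   s5   s5  s7 
   s6   s7  s6 
   s7   s8  s7 
 * s8   s8  s8 
(> = start, * = accepting)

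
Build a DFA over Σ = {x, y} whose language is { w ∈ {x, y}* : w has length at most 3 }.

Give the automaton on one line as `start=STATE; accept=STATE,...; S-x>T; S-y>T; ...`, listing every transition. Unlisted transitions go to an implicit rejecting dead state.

We only need to distinguish lengths 0, 1, …, 3, and '>3'. Chain q0 → q1 → q2 → q3 → q4 on every symbol, with q4 looping. Accepting states: {q0, q1, q2, q3}.
With 5 states:
        x   y  
>* q0   q1  q1 
 * q1   q2  q2 
 * q2   q3  q3 
 * q3   q4  q4 
   q4   q4  q4 
(> = start, * = accepting)

start=q0; accept=q0,q1,q2,q3; q0-x>q1; q0-y>q1; q1-x>q2; q1-y>q2; q2-x>q3; q2-y>q3; q3-x>q4; q3-y>q4; q4-x>q4; q4-y>q4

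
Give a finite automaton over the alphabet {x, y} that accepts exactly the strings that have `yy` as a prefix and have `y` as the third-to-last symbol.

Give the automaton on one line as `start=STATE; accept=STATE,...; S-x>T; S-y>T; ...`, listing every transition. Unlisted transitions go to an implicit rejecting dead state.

start=A; accept=N,O,R,S; A-x>B; A-y>C; B-x>D; B-y>E; C-x>F; C-y>G; D-x>H; D-y>I; E-x>J; E-y>K; F-x>L; F-y>M; G-x>N; G-y>O; H-x>H; H-y>I; I-x>J; I-y>K; J-x>L; J-y>M; K-x>P; K-y>Q; L-x>H; L-y>I; M-x>J; M-y>K; N-x>R; N-y>S; O-x>N; O-y>O; P-x>L; P-y>M; Q-x>P; Q-y>Q; R-x>T; R-y>U; S-x>V; S-y>W; T-x>T; T-y>U; U-x>V; U-y>W; V-x>R; V-y>S; W-x>N; W-y>O

Build one automaton per condition and run them in lockstep. The first has 4 states tracking whether the input so far still matches the prefix `yy`; the second has 15 states tracking the last 3 symbols read. A product state is a pair (one from each), accepting exactly when both do.
A 23-state machine:
       x  y 
>  A   B  C 
   B   D  E 
   C   F  G 
   D   H  I 
   E   J  K 
   F   L  M 
   G   N  O 
   H   H  I 
   I   J  K 
   J   L  M 
   K   P  Q 
   L   H  I 
   M   J  K 
 * N   R  S 
 * O   N  O 
   P   L  M 
   Q   P  Q 
 * R   T  U 
 * S   V  W 
   T   T  U 
   U   V  W 
   V   R  S 
   W   N  O 
(> = start, * = accepting)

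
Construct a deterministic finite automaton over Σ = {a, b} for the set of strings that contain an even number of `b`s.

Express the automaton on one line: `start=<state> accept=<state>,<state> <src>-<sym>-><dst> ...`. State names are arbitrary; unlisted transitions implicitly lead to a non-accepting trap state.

start=s0 accept=s0 s0-a->s0 s0-b->s1 s1-a->s1 s1-b->s0

Keep the running count of `b`s modulo 2: each `b` advances along the cycle s0 → s1 → s0 while other symbols loop. Accept at s0.
2 states suffice.
        a   b  
>* s0   s0  s1 
   s1   s1  s0 
(> = start, * = accepting)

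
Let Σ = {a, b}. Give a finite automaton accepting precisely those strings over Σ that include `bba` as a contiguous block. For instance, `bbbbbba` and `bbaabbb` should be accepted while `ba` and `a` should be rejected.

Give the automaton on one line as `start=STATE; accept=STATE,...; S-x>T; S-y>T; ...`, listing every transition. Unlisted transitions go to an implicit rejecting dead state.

States q0..q2 record the length of the longest prefix of `bba` that matches the current input suffix. Reaching q3 means `bba` has been seen, and we stay there forever. Accept from q3.
With 4 states:
        a   b  
>  q0   q0  q1 
   q1   q0  q2 
   q2   q3  q2 
 * q3   q3  q3 
(> = start, * = accepting)

start=q0; accept=q3; q0-a>q0; q0-b>q1; q1-a>q0; q1-b>q2; q2-a>q3; q2-b>q2; q3-a>q3; q3-b>q3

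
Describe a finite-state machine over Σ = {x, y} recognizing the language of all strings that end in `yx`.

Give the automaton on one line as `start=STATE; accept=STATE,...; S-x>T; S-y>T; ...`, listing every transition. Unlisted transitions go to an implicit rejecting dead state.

start=S0; accept=S2; S0-x>S0; S0-y>S1; S1-x>S2; S1-y>S1; S2-x>S0; S2-y>S1

Let each state record the length of the longest suffix of the input read so far that is also a prefix of `yx`. S1 means the last symbol is `y`; S2 means the last 2 symbols are `yx`. Accept only at S2, where the string currently ends in `yx`.
With 3 states:
        x   y  
>  S0   S0  S1 
   S1   S2  S1 
 * S2   S0  S1 
(> = start, * = accepting)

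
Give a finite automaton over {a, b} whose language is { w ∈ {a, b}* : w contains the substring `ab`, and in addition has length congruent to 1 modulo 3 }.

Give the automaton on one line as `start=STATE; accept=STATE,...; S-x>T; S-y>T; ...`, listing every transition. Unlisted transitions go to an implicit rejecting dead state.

start=s0; accept=s8; s0-a>s1; s0-b>s2; s1-a>s3; s1-b>s4; s2-a>s3; s2-b>s5; s3-a>s6; s3-b>s7; s4-a>s7; s4-b>s7; s5-a>s6; s5-b>s0; s6-a>s1; s6-b>s8; s7-a>s8; s7-b>s8; s8-a>s4; s8-b>s4

Handle the two conditions separately and then intersect. The first has 3 states tracking whether and how much of `ab` has been seen; the second has 3 states tracking the input length modulo 3. A product state is a pair (one from each), accepting exactly when both do.
        a   b  
>  s0   s1  s2 
   s1   s3  s4 
   s2   s3  s5 
   s3   s6  s7 
   s4   s7  s7 
   s5   s6  s0 
   s6   s1  s8 
   s7   s8  s8 
 * s8   s4  s4 
(> = start, * = accepting)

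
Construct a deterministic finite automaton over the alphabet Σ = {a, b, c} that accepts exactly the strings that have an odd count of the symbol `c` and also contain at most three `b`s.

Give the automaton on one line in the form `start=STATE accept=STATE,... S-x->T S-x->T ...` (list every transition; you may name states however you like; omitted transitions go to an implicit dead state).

Handle the two conditions separately and then intersect. The first has 2 states tracking the count of `c`s modulo 2; the second has 5 states tracking the count of `b`s, saturating at 4. A product state is a pair (one from each), accepting exactly when both do. Minimizing collapses redundant product states.
        a   b   c  
>  s0   s0  s1  s2 
   s1   s1  s3  s4 
 * s2   s2  s4  s0 
   s3   s3  s5  s6 
 * s4   s4  s6  s1 
   s5   s5  s7  s8 
 * s6   s6  s8  s3 
   s7   s7  s7  s7 
 * s8   s8  s7  s5 
(> = start, * = accepting)

start=s0 accept=s2,s4,s6,s8 s0-a->s0 s0-b->s1 s0-c->s2 s1-a->s1 s1-b->s3 s1-c->s4 s2-a->s2 s2-b->s4 s2-c->s0 s3-a->s3 s3-b->s5 s3-c->s6 s4-a->s4 s4-b->s6 s4-c->s1 s5-a->s5 s5-b->s7 s5-c->s8 s6-a->s6 s6-b->s8 s6-c->s3 s7-a->s7 s7-b->s7 s7-c->s7 s8-a->s8 s8-b->s7 s8-c->s5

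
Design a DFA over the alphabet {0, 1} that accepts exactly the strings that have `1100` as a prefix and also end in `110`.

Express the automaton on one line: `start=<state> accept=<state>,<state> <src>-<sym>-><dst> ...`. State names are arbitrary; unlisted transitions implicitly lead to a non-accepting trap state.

start=A accept=L A-0->B A-1->C B-0->B B-1->D C-0->B C-1->E D-0->B D-1->F E-0->G E-1->F F-0->H F-1->F G-0->I G-1->D H-0->B H-1->D I-0->I I-1->J J-0->I J-1->K K-0->L K-1->K L-0->I L-1->J

Build one automaton per condition and run them in lockstep. The first has 6 states tracking whether the input so far still matches the prefix `1100`; the second has 4 states tracking how much of the suffix `110` has currently been matched. A product state is a pair (one from each), accepting exactly when both do.
12 states suffice.
       0  1 
>  A   B  C 
   B   B  D 
   C   B  E 
   D   B  F 
   E   G  F 
   F   H  F 
   G   I  D 
   H   B  D 
   I   I  J 
   J   I  K 
   K   L  K 
 * L   I  J 
(> = start, * = accepting)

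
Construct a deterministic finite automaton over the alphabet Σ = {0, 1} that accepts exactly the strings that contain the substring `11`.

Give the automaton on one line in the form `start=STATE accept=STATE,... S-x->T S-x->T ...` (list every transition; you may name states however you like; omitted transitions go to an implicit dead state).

Track how much of `11` has been matched so far: state q0 is no progress, q2 is the absorbing accept state reached once `11` has occurred. Intermediate states record partial matches; on a mismatch, fall back to the longest reusable overlap.
With 3 states:
        0   1  
>  q0   q0  q1 
   q1   q0  q2 
 * q2   q2  q2 
(> = start, * = accepting)

start=q0 accept=q2 q0-0->q0 q0-1->q1 q1-0->q0 q1-1->q2 q2-0->q2 q2-1->q2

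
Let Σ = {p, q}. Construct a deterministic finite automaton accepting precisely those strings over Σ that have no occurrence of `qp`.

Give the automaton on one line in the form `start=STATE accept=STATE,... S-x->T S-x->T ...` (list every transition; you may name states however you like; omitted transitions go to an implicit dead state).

Track partial matches of the forbidden pattern `qp`. State C is a dead state reached once `qp` has occurred; every other state accepts. A means no part of `qp` is currently matched.
With 3 states:
       p  q 
>* A   A  B 
 * B   C  B 
   C   C  C 
(> = start, * = accepting)

start=A accept=A,B A-p->A A-q->B B-p->C B-q->B C-p->C C-q->C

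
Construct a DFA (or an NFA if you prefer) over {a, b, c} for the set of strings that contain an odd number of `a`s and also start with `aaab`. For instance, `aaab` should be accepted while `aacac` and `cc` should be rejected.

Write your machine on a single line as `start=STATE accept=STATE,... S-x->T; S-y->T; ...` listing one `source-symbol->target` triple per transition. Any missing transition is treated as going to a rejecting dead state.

start=q0; accept=q6; q0-a->q1; q0-b->q2; q0-c->q2; q1-a->q3; q1-b->q4; q1-c->q4; q2-a->q4; q2-b->q2; q2-c->q2; q3-a->q5; q3-b->q2; q3-c->q2; q4-a->q2; q4-b->q4; q4-c->q4; q5-a->q2; q5-b->q6; q5-c->q4; q6-a->q7; q6-b->q6; q6-c->q6; q7-a->q6; q7-b->q7; q7-c->q7

Run two small machines in parallel and take their product. One (2 states) tracks the count of `a`s modulo 2; the other (6 states) tracks whether the input so far still matches the prefix `aaab`. Each combined state is a pair, one component from each; accept when both components accept.
With 8 states:
        a   b   c  
>  q0   q1  q2  q2 
   q1   q3  q4  q4 
   q2   q4  q2  q2 
   q3   q5  q2  q2 
   q4   q2  q4  q4 
   q5   q2  q6  q4 
 * q6   q7  q6  q6 
   q7   q6  q7  q7 
(> = start, * = accepting)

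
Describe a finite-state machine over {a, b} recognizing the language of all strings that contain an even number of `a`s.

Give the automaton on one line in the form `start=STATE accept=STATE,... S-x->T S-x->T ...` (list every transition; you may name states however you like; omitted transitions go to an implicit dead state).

The only thing that matters is how many `a`s have appeared, reduced mod 2. Use one state per residue: S0 for 0, …, S1 for 1. Reading `a` moves to the next residue; anything else stays put. S0 is accepting.
        a   b  
>* S0   S1  S0 
   S1   S0  S1 
(> = start, * = accepting)

start=S0 accept=S0 S0-a->S1 S0-b->S0 S1-a->S0 S1-b->S1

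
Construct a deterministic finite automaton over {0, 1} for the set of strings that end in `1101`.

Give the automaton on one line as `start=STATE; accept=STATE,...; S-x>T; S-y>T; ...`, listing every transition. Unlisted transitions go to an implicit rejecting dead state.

Let each state record the length of the longest suffix of the input read so far that is also a prefix of `1101`. B means the last symbol is `1`; C means the last 2 symbols are `11`; D means the last 3 symbols are `110`; E means the last 4 symbols are `1101`. Accept only at E, where the string currently ends in `1101`.
With 5 states:
       0  1 
>  A   A  B 
   B   A  C 
   C   D  C 
   D   A  E 
 * E   A  C 
(> = start, * = accepting)

start=A; accept=E; A-0>A; A-1>B; B-0>A; B-1>C; C-0>D; C-1>C; D-0>A; D-1>E; E-0>A; E-1>C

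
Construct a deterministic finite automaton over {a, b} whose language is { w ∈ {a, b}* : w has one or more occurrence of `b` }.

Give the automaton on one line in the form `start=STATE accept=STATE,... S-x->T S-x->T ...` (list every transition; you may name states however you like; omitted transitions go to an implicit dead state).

Only the number of `b`s matters, and only up to 2. Make a chain q0 → q1 → q2 advanced by each `b` (with q2 absorbing); every other symbol self-loops. The accepting set is {q1, q2}.
With 3 states:
        a   b  
>  q0   q0  q1 
 * q1   q1  q2 
 * q2   q2  q2 
(> = start, * = accepting)

start=q0 accept=q1,q2 q0-a->q0 q0-b->q1 q1-a->q1 q1-b->q2 q2-a->q2 q2-b->q2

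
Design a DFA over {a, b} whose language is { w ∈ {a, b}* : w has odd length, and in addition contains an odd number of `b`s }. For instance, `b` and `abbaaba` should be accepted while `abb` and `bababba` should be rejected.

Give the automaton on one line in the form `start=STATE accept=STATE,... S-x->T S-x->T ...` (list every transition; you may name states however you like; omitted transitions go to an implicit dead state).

Run two small machines in parallel and take their product. One (2 states) tracks the input length modulo 2; the other (2 states) tracks the count of `b`s modulo 2. Each combined state is a pair, one component from each; accept when both components accept.
A 4-state machine:
        a   b  
>  q0   q1  q2 
   q1   q0  q3 
 * q2   q3  q0 
   q3   q2  q1 
(> = start, * = accepting)

start=q0 accept=q2 q0-a->q1 q0-b->q2 q1-a->q0 q1-b->q3 q2-a->q3 q2-b->q0 q3-a->q2 q3-b->q1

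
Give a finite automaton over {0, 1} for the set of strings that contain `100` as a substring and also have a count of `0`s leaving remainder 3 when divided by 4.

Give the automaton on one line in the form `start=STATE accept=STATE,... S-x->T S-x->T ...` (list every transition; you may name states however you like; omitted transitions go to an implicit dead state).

start=S0 accept=S12 S0-0->S1 S0-1->S2 S1-0->S3 S1-1->S4 S2-0->S5 S2-1->S2 S3-0->S6 S3-1->S7 S4-0->S8 S4-1->S4 S5-0->S9 S5-1->S4 S6-0->S0 S6-1->S10 S7-0->S11 S7-1->S7 S8-0->S12 S8-1->S7 S9-0->S12 S9-1->S9 S10-0->S13 S10-1->S10 S11-0->S14 S11-1->S10 S12-0->S14 S12-1->S12 S13-0->S15 S13-1->S2 S14-0->S15 S14-1->S14 S15-0->S9 S15-1->S15

Handle the two conditions separately and then intersect. One (4 states) tracks whether and how much of `100` has been seen; the other (4 states) tracks the count of `0`s modulo 4. Each combined state is a pair, one component from each; accept when both components accept.
16 states suffice.
          0    1  
>  S0     S1   S2 
   S1     S3   S4 
   S2     S5   S2 
   S3     S6   S7 
   S4     S8   S4 
   S5     S9   S4 
   S6     S0  S10 
   S7    S11   S7 
   S8    S12   S7 
   S9    S12   S9 
   S10   S13  S10 
   S11   S14  S10 
 * S12   S14  S12 
   S13   S15   S2 
   S14   S15  S14 
   S15    S9  S15 
(> = start, * = accepting)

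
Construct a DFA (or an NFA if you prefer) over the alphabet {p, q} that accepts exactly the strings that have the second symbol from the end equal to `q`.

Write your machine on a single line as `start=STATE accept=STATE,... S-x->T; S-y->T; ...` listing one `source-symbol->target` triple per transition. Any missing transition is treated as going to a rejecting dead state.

start=S0; accept=S5,S6; S0-p->S1; S0-q->S2; S1-p->S3; S1-q->S4; S2-p->S5; S2-q->S6; S3-p->S3; S3-q->S4; S4-p->S5; S4-q->S6; S5-p->S3; S5-q->S4; S6-p->S5; S6-q->S6

Because acceptance depends on a position counted from the end, the machine has to buffer the most recent 2 symbols. Make each state the string of the last up-to-2 symbols read; on input `x` shift the window left and append `x`. Accept when the buffered window has length 2 and begins with `q`.
A 7-state machine:
        p   q  
>  S0   S1  S2 
   S1   S3  S4 
   S2   S5  S6 
   S3   S3  S4 
   S4   S5  S6 
 * S5   S3  S4 
 * S6   S5  S6 
(> = start, * = accepting)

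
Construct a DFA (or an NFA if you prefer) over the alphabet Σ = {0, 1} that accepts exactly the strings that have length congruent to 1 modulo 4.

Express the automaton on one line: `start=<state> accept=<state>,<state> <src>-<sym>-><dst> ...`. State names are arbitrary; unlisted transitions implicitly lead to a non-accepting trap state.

Only the length mod 4 matters, so use a 4-cycle: from any state, every input symbol moves to the next state, wrapping S3 back to S0. Mark S1 accepting.
        0   1  
>  S0   S1  S1 
 * S1   S2  S2 
   S2   S3  S3 
   S3   S0  S0 
(> = start, * = accepting)

start=S0 accept=S1 S0-0->S1 S0-1->S1 S1-0->S2 S1-1->S2 S2-0->S3 S2-1->S3 S3-0->S0 S3-1->S0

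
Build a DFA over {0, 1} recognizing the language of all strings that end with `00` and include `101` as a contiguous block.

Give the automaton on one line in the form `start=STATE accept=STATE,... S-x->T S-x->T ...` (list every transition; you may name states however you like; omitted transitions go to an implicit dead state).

Build one automaton per condition and run them in lockstep. The first has 3 states tracking how much of the suffix `00` has currently been matched; the second has 4 states tracking whether and how much of `101` has been seen. A product state is a pair (one from each), accepting exactly when both do. Minimizing collapses redundant product states.
        0   1  
>  q0   q0  q1 
   q1   q2  q1 
   q2   q0  q3 
   q3   q4  q3 
   q4   q5  q3 
 * q5   q5  q3 
(> = start, * = accepting)

start=q0 accept=q5 q0-0->q0 q0-1->q1 q1-0->q2 q1-1->q1 q2-0->q0 q2-1->q3 q3-0->q4 q3-1->q3 q4-0->q5 q4-1->q3 q5-0->q5 q5-1->q3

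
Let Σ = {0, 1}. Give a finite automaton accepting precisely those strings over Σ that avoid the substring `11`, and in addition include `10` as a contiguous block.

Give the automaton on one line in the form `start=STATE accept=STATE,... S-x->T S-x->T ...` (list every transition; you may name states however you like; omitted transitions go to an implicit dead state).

Build one automaton per condition and run them in lockstep. The first has 3 states tracking partial matches of the forbidden pattern `11`; the second has 3 states tracking whether and how much of `10` has been seen. A product state is a pair (one from each), accepting exactly when both do. Minimizing collapses redundant product states.
        0   1  
>  S0   S0  S1 
   S1   S2  S3 
 * S2   S2  S4 
   S3   S3  S3 
 * S4   S2  S3 
(> = start, * = accepting)

start=S0 accept=S2,S4 S0-0->S0 S0-1->S1 S1-0->S2 S1-1->S3 S2-0->S2 S2-1->S4 S3-0->S3 S3-1->S3 S4-0->S2 S4-1->S3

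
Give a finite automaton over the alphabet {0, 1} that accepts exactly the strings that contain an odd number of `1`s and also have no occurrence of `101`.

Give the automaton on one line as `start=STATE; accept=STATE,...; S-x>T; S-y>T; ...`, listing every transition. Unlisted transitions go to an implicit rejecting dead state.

Handle the two conditions separately and then intersect. One (2 states) tracks the count of `1`s modulo 2; the other (4 states) tracks partial matches of the forbidden pattern `101`. Each combined state is a pair, one component from each; accept when both components accept. After merging equivalent states the machine shrinks.
With 7 states:
        0   1  
>  S0   S0  S1 
 * S1   S2  S3 
 * S2   S4  S5 
   S3   S6  S1 
 * S4   S4  S3 
   S5   S5  S5 
   S6   S0  S5 
(> = start, * = accepting)

start=S0; accept=S1,S2,S4; S0-0>S0; S0-1>S1; S1-0>S2; S1-1>S3; S2-0>S4; S2-1>S5; S3-0>S6; S3-1>S1; S4-0>S4; S4-1>S3; S5-0>S5; S5-1>S5; S6-0>S0; S6-1>S5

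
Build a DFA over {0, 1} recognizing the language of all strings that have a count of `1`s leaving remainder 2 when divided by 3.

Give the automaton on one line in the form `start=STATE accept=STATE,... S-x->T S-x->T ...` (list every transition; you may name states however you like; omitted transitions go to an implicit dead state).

Keep the running count of `1`s modulo 3: each `1` advances along the cycle A → B → C → A while other symbols loop. Accept at C.
With 3 states:
       0  1 
>  A   A  B 
   B   B  C 
 * C   C  A 
(> = start, * = accepting)

start=A accept=C A-0->A A-1->B B-0->B B-1->C C-0->C C-1->A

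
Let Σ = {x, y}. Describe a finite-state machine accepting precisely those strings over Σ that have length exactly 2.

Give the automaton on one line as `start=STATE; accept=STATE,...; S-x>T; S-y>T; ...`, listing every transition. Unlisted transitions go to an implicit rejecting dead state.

start=q0; accept=q2; q0-x>q1; q0-y>q1; q1-x>q2; q1-y>q2; q2-x>q3; q2-y>q3; q3-x>q3; q3-y>q3

We only need to distinguish lengths 0, 1, …, 2, and '>2'. Chain q0 → q1 → q2 → q3 on every symbol, with q3 looping. Accepting states: {q2}.
4 states suffice.
        x   y  
>  q0   q1  q1 
   q1   q2  q2 
 * q2   q3  q3 
   q3   q3  q3 
(> = start, * = accepting)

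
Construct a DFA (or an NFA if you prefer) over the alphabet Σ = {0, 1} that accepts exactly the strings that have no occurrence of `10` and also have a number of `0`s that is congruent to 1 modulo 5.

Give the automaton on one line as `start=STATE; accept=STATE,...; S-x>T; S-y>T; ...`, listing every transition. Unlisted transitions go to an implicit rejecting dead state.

Run two small machines in parallel and take their product. One (3 states) tracks partial matches of the forbidden pattern `10`; the other (5 states) tracks the count of `0`s modulo 5. Each combined state is a pair, one component from each; accept when both components accept. Equivalent product states are then merged.
A 7-state machine:
        0   1  
>  q0   q1  q2 
 * q1   q3  q4 
   q2   q2  q2 
   q3   q5  q2 
 * q4   q2  q4 
   q5   q6  q2 
   q6   q0  q2 
(> = start, * = accepting)

start=q0; accept=q1,q4; q0-0>q1; q0-1>q2; q1-0>q3; q1-1>q4; q2-0>q2; q2-1>q2; q3-0>q5; q3-1>q2; q4-0>q2; q4-1>q4; q5-0>q6; q5-1>q2; q6-0>q0; q6-1>q2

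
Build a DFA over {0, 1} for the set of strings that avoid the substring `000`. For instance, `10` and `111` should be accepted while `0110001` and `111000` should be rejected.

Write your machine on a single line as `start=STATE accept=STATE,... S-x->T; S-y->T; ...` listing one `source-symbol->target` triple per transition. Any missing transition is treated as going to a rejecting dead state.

Track partial matches of the forbidden pattern `000`. State D is a dead state reached once `000` has occurred; every other state accepts. A means no part of `000` is currently matched.
With 4 states:
       0  1 
>* A   B  A 
 * B   C  A 
 * C   D  A 
   D   D  D 
(> = start, * = accepting)

start=A; accept=A,B,C; A-0->B; A-1->A; B-0->C; B-1->A; C-0->D; C-1->A; D-0->D; D-1->D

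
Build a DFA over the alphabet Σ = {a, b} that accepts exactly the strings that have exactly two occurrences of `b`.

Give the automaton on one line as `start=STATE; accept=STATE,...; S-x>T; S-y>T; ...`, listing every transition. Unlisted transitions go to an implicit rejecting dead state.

start=S0; accept=S2; S0-a>S0; S0-b>S1; S1-a>S1; S1-b>S2; S2-a>S2; S2-b>S3; S3-a>S3; S3-b>S3

Count `b`s, saturating at 3: states S0 through S2 mean 0 through 2 `b`s seen; S3 means more than 2. Each `b` increments (capped at S3); other symbols loop. Accept from {S2}.
A 4-state machine:
        a   b  
>  S0   S0  S1 
   S1   S1  S2 
 * S2   S2  S3 
   S3   S3  S3 
(> = start, * = accepting)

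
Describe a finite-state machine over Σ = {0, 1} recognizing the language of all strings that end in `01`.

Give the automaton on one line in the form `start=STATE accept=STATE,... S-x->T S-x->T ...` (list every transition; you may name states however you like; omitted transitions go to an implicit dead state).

Remember how much of `01` the current input suffix matches. State A means no match yet; B means the last symbol is `0`; C means the last 2 symbols are `01`. Only C accepts. On a mismatch, fall back to the longest proper suffix that is still a prefix of `01`.
A 3-state machine:
       0  1 
>  A   B  A 
   B   B  C 
 * C   B  A 
(> = start, * = accepting)

start=A accept=C A-0->B A-1->A B-0->B B-1->C C-0->B C-1->A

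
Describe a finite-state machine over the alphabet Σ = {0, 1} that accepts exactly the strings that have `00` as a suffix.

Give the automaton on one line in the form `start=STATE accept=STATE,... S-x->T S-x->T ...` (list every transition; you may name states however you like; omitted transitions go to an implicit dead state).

start=q0 accept=q2 q0-0->q1 q0-1->q0 q1-0->q2 q1-1->q0 q2-0->q2 q2-1->q0

Remember how much of `00` the current input suffix matches. State q0 means no match yet; q1 means the last symbol is `0`; q2 means the last 2 symbols are `00`. Only q2 accepts. On a mismatch, fall back to the longest proper suffix that is still a prefix of `00`.
A 3-state machine:
        0   1  
>  q0   q1  q0 
   q1   q2  q0 
 * q2   q2  q0 
(> = start, * = accepting)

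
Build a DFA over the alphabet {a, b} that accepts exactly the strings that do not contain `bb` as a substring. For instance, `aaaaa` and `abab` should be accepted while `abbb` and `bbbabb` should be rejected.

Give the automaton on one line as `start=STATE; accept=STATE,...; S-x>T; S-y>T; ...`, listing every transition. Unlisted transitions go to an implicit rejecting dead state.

start=s0; accept=s0,s1; s0-a>s0; s0-b>s1; s1-a>s0; s1-b>s2; s2-a>s2; s2-b>s2

Track partial matches of the forbidden pattern `bb`. State s2 is a dead state reached once `bb` has occurred; every other state accepts. s0 means no part of `bb` is currently matched.
A 3-state machine:
        a   b  
>* s0   s0  s1 
 * s1   s0  s2 
   s2   s2  s2 
(> = start, * = accepting)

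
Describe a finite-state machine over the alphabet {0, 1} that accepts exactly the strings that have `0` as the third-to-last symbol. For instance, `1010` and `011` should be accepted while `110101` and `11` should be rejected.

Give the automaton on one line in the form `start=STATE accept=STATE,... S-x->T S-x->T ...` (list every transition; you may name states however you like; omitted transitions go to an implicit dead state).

A DFA must remember the last 3 symbols (since which symbol is third-to-last isn't known until the input ends). Use one state per possible window of the last ≤3 symbols; accept from those whose window starts with `0`.
A 15-state machine:
       0  1 
>  A   B  C 
   B   D  E 
   C   F  G 
   D   H  I 
   E   J  K 
   F   L  M 
   G   N  O 
 * H   H  I 
 * I   J  K 
 * J   L  M 
 * K   N  O 
   L   H  I 
   M   J  K 
   N   L  M 
   O   N  O 
(> = start, * = accepting)

start=A accept=H,I,J,K A-0->B A-1->C B-0->D B-1->E C-0->F C-1->G D-0->H D-1->I E-0->J E-1->K F-0->L F-1->M G-0->N G-1->O H-0->H H-1->I I-0->J I-1->K J-0->L J-1->M K-0->N K-1->O L-0->H L-1->I M-0->J M-1->K N-0->L N-1->M O-0->N O-1->O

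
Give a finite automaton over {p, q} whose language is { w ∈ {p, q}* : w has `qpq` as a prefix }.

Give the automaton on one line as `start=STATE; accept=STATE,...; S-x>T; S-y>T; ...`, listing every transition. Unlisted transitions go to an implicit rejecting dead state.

start=A; accept=D; A-p>E; A-q>B; B-p>C; B-q>E; C-p>E; C-q>D; D-p>D; D-q>D; E-p>E; E-q>E

Check the first 3 symbols one by one: A through C record how many have matched `qpq` so far; any wrong symbol goes to the dead state E. After all 3 match we enter the accepting sink D.
5 states suffice.
       p  q 
>  A   E  B 
   B   C  E 
   C   E  D 
 * D   D  D 
   E   E  E 
(> = start, * = accepting)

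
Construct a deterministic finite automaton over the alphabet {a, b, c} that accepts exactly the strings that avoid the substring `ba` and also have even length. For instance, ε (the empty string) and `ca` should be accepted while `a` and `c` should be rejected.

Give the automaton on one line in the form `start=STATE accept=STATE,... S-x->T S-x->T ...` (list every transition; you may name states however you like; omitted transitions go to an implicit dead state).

Handle the two conditions separately and then intersect. One (3 states) tracks partial matches of the forbidden pattern `ba`; the other (2 states) tracks the input length modulo 2. Each combined state is a pair, one component from each; accept when both components accept.
A 6-state machine:
        a   b   c  
>* S0   S1  S2  S1 
   S1   S0  S3  S0 
   S2   S4  S3  S0 
 * S3   S5  S2  S1 
   S4   S5  S5  S5 
   S5   S4  S4  S4 
(> = start, * = accepting)

start=S0 accept=S0,S3 S0-a->S1 S0-b->S2 S0-c->S1 S1-a->S0 S1-b->S3 S1-c->S0 S2-a->S4 S2-b->S3 S2-c->S0 S3-a->S5 S3-b->S2 S3-c->S1 S4-a->S5 S4-b->S5 S4-c->S5 S5-a->S4 S5-b->S4 S5-c->S4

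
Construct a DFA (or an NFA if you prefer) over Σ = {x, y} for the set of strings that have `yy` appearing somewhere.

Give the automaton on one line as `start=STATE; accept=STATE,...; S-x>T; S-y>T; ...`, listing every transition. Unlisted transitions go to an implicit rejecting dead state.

start=S0; accept=S2; S0-x>S0; S0-y>S1; S1-x>S0; S1-y>S2; S2-x>S2; S2-y>S2

States S0..S1 record the length of the longest prefix of `yy` that matches the current input suffix. Reaching S2 means `yy` has been seen, and we stay there forever. Accept from S2.
        x   y  
>  S0   S0  S1 
   S1   S0  S2 
 * S2   S2  S2 
(> = start, * = accepting)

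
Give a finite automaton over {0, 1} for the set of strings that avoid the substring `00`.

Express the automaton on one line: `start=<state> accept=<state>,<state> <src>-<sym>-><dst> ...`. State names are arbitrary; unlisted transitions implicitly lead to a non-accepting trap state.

Track partial matches of the forbidden pattern `00`. State S2 is a dead state reached once `00` has occurred; every other state accepts. S0 means no part of `00` is currently matched.
3 states suffice.
        0   1  
>* S0   S1  S0 
 * S1   S2  S0 
   S2   S2  S2 
(> = start, * = accepting)

start=S0 accept=S0,S1 S0-0->S1 S0-1->S0 S1-0->S2 S1-1->S0 S2-0->S2 S2-1->S2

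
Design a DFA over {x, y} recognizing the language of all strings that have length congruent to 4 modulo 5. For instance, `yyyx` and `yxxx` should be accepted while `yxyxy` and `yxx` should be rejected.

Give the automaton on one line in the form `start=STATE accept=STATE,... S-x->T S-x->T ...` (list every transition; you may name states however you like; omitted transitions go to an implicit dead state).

Only the length mod 5 matters, so use a 5-cycle: from any state, every input symbol moves to the next state, wrapping E back to A. Mark E accepting.
A 5-state machine:
       x  y 
>  A   B  B 
   B   C  C 
   C   D  D 
   D   E  E 
 * E   A  A 
(> = start, * = accepting)

start=A accept=E A-x->B A-y->B B-x->C B-y->C C-x->D C-y->D D-x->E D-y->E E-x->A E-y->A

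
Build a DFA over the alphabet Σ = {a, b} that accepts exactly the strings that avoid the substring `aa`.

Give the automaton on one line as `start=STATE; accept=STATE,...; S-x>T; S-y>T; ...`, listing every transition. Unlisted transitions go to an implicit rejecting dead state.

This is the complement of 'contains `aa`'. Use the same substring-matching states — S0 through S2 holding how much of `aa` has just been matched — but flip the accepting set: everything except the trap S2 accepts.
A 3-state machine:
        a   b  
>* S0   S1  S0 
 * S1   S2  S0 
   S2   S2  S2 
(> = start, * = accepting)

start=S0; accept=S0,S1; S0-a>S1; S0-b>S0; S1-a>S2; S1-b>S0; S2-a>S2; S2-b>S2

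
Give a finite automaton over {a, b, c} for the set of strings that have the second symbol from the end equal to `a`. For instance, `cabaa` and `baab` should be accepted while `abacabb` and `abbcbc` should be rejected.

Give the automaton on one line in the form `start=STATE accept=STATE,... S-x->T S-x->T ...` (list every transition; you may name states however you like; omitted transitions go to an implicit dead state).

Because acceptance depends on a position counted from the end, the machine has to buffer the most recent 2 symbols. Make each state the string of the last up-to-2 symbols read; on input `x` shift the window left and append `x`. Accept when the buffered window has length 2 and begins with `a`.
A 13-state machine:
          a    b    c  
>  S0     S1   S2   S3 
   S1     S4   S5   S6 
   S2     S7   S8   S9 
   S3    S10  S11  S12 
 * S4     S4   S5   S6 
 * S5     S7   S8   S9 
 * S6    S10  S11  S12 
   S7     S4   S5   S6 
   S8     S7   S8   S9 
   S9    S10  S11  S12 
   S10    S4   S5   S6 
   S11    S7   S8   S9 
   S12   S10  S11  S12 
(> = start, * = accepting)

start=S0 accept=S4,S5,S6 S0-a->S1 S0-b->S2 S0-c->S3 S1-a->S4 S1-b->S5 S1-c->S6 S2-a->S7 S2-b->S8 S2-c->S9 S3-a->S10 S3-b->S11 S3-c->S12 S4-a->S4 S4-b->S5 S4-c->S6 S5-a->S7 S5-b->S8 S5-c->S9 S6-a->S10 S6-b->S11 S6-c->S12 S7-a->S4 S7-b->S5 S7-c->S6 S8-a->S7 S8-b->S8 S8-c->S9 S9-a->S10 S9-b->S11 S9-c->S12 S10-a->S4 S10-b->S5 S10-c->S6 S11-a->S7 S11-b->S8 S11-c->S9 S12-a->S10 S12-b->S11 S12-c->S12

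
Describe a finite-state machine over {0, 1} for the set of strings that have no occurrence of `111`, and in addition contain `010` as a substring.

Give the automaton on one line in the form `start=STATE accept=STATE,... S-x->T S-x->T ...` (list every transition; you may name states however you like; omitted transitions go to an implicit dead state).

Build one automaton per condition and run them in lockstep. The first has 4 states tracking partial matches of the forbidden pattern `111`; the second has 4 states tracking whether and how much of `010` has been seen. A product state is a pair (one from each), accepting exactly when both do. After merging equivalent states the machine shrinks.
With 9 states:
       0  1 
>  A   B  C 
   B   B  D 
   C   B  E 
   D   F  E 
   E   B  G 
 * F   F  H 
   G   G  G 
 * H   F  I 
 * I   F  G 
(> = start, * = accepting)

start=A accept=F,H,I A-0->B A-1->C B-0->B B-1->D C-0->B C-1->E D-0->F D-1->E E-0->B E-1->G F-0->F F-1->H G-0->G G-1->G H-0->F H-1->I I-0->F I-1->G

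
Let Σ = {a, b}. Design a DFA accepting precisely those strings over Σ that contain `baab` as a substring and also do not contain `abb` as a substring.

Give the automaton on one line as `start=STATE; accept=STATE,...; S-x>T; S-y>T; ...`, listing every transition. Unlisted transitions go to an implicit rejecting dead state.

Handle the two conditions separately and then intersect. The first has 5 states tracking whether and how much of `baab` has been seen; the second has 4 states tracking partial matches of the forbidden pattern `abb`. A product state is a pair (one from each), accepting exactly when both do. After merging equivalent states the machine shrinks.
        a   b  
>  s0   s1  s2 
   s1   s1  s3 
   s2   s4  s2 
   s3   s4  s5 
   s4   s6  s3 
   s5   s5  s5 
   s6   s1  s7 
 * s7   s8  s5 
 * s8   s8  s7 
(> = start, * = accepting)

start=s0; accept=s7,s8; s0-a>s1; s0-b>s2; s1-a>s1; s1-b>s3; s2-a>s4; s2-b>s2; s3-a>s4; s3-b>s5; s4-a>s6; s4-b>s3; s5-a>s5; s5-b>s5; s6-a>s1; s6-b>s7; s7-a>s8; s7-b>s5; s8-a>s8; s8-b>s7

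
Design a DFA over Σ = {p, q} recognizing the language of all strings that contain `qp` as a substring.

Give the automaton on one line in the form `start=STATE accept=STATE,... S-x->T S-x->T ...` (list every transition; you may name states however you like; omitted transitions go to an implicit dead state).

start=s0 accept=s2 s0-p->s0 s0-q->s1 s1-p->s2 s1-q->s1 s2-p->s2 s2-q->s2

Track how much of `qp` has been matched so far: state s0 is no progress, s2 is the absorbing accept state reached once `qp` has occurred. Intermediate states record partial matches; on a mismatch, fall back to the longest reusable overlap.
A 3-state machine:
        p   q  
>  s0   s0  s1 
   s1   s2  s1 
 * s2   s2  s2 
(> = start, * = accepting)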